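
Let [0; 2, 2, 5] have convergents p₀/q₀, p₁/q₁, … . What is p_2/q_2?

Using pₖ = aₖpₖ₋₁ + pₖ₋₂, qₖ = aₖqₖ₋₁ + qₖ₋₂ (with p₋₁=1, p₋₂=0, q₋₁=0, q₋₂=1):
  k=0: a=0, p=0, q=1
  k=1: a=2, p=1, q=2
  k=2: a=2, p=2, q=5

2/5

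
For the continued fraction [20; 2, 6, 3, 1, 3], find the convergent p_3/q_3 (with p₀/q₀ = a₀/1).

Using pₖ = aₖpₖ₋₁ + pₖ₋₂, qₖ = aₖqₖ₋₁ + qₖ₋₂ (with p₋₁=1, p₋₂=0, q₋₁=0, q₋₂=1):
  k=0: a=20, p=20, q=1
  k=1: a=2, p=41, q=2
  k=2: a=6, p=266, q=13
  k=3: a=3, p=839, q=41

839/41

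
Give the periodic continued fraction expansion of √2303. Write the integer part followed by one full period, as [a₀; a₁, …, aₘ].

[47; 1, 94]

a₀ = ⌊√2303⌋ = 47.
With m₀=0, d₀=1 and mₖ₊₁ = dₖaₖ − mₖ, dₖ₊₁ = (n − mₖ₊₁²)/dₖ, aₖ₊₁ = ⌊(a₀+mₖ₊₁)/dₖ₊₁⌋:
  k=1: m=47, d=94, a=1
  k=2: m=47, d=1, a=94
d=1 and a=2a₀=94 at k=2, so the next step gives (m, d) = (47, 94) again — its k=1 value — and the period has length 2.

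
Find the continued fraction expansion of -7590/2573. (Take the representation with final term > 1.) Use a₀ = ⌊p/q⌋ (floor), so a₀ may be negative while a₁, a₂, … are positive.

[-3; 19, 1, 17, 2, 3]

-7590 = -3*2573 + 129
2573 = 19*129 + 122
129 = 1*122 + 7
122 = 17*7 + 3
7 = 2*3 + 1
3 = 3*1 + 0  (stop)
So -7590/2573 = [-3; 19, 1, 17, 2, 3].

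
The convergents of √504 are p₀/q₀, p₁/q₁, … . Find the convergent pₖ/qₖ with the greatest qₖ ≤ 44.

449/20

√504 = [22; 2, 4, 2, 44, …] (period length 4).
Convergents:
  p_0/q_0 = 22/1
  p_1/q_1 = 45/2
  p_2/q_2 = 202/9
  p_3/q_3 = 449/20
  p_4/q_4 = 19958/889
q_3 = 20 ≤ 44 < 889 = q_4, so the answer is 449/20.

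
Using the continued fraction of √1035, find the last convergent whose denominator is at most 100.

1126/35

√1035 = [32; 5, 1, 5, 64, …] (period length 4).
Convergents:
  p_0/q_0 = 32/1
  p_1/q_1 = 161/5
  p_2/q_2 = 193/6
  p_3/q_3 = 1126/35
  p_4/q_4 = 72257/2246
q_3 = 35 ≤ 100 < 2246 = q_4, so the answer is 1126/35.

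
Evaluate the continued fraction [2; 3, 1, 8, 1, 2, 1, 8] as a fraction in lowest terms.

Fold from the inside: start with 8/1.
  1 + 1/8 = 9/8
  2 + 8/9 = 26/9
  1 + 9/26 = 35/26
  8 + 26/35 = 306/35
  1 + 35/306 = 341/306
  3 + 306/341 = 1329/341
  2 + 341/1329 = 2999/1329

2999/1329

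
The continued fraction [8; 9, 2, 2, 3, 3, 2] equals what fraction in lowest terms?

9841/1214

Using pₖ = aₖpₖ₋₁ + pₖ₋₂ and qₖ = aₖqₖ₋₁ + qₖ₋₂:
  k=0: a=8, p=8, q=1
  k=1: a=9, p=73, q=9
  k=2: a=2, p=154, q=19
  k=3: a=2, p=381, q=47
  k=4: a=3, p=1297, q=160
  k=5: a=3, p=4272, q=527
  k=6: a=2, p=9841, q=1214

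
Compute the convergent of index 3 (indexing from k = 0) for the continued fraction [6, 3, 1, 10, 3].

269/43

Using pₖ = aₖpₖ₋₁ + pₖ₋₂, qₖ = aₖqₖ₋₁ + qₖ₋₂ (with p₋₁=1, p₋₂=0, q₋₁=0, q₋₂=1):
  k=0: a=6, p=6, q=1
  k=1: a=3, p=19, q=3
  k=2: a=1, p=25, q=4
  k=3: a=10, p=269, q=43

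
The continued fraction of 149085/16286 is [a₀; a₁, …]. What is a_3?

149085 = 9·16286 + 2511   →  a_0 = 9
16286 = 6·2511 + 1220   →  a_1 = 6
2511 = 2·1220 + 71   →  a_2 = 2
1220 = 17·71 + 13   →  a_3 = 17

17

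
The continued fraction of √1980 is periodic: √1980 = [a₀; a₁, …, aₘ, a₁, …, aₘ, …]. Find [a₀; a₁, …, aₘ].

[44; 2, 88]

a₀ = ⌊√1980⌋ = 44.
With m₀=0, d₀=1 and mₖ₊₁ = dₖaₖ − mₖ, dₖ₊₁ = (n − mₖ₊₁²)/dₖ, aₖ₊₁ = ⌊(a₀+mₖ₊₁)/dₖ₊₁⌋:
  k=1: m=44, d=44, a=2
  k=2: m=44, d=1, a=88
d=1 and a=2a₀=88 at k=2, so the next step gives (m, d) = (44, 44) again — its k=1 value — and the period has length 2.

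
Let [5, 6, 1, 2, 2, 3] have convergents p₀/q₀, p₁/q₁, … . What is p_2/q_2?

Using pₖ = aₖpₖ₋₁ + pₖ₋₂, qₖ = aₖqₖ₋₁ + qₖ₋₂ (with p₋₁=1, p₋₂=0, q₋₁=0, q₋₂=1):
  k=0: a=5, p=5, q=1
  k=1: a=6, p=31, q=6
  k=2: a=1, p=36, q=7

36/7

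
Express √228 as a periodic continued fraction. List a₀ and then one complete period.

[15; 10, 30]

a₀ = ⌊√228⌋ = 15.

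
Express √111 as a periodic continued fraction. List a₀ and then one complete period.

[10; 1, 1, 6, 1, 1, 20]

a₀ = ⌊√111⌋ = 10.
With m₀=0, d₀=1 and mₖ₊₁ = dₖaₖ − mₖ, dₖ₊₁ = (n − mₖ₊₁²)/dₖ, aₖ₊₁ = ⌊(a₀+mₖ₊₁)/dₖ₊₁⌋:
  k=1: m=10, d=11, a=1
  k=2: m=1, d=10, a=1
  k=3: m=9, d=3, a=6
  k=4: m=9, d=10, a=1
  k=5: m=1, d=11, a=1
  k=6: m=10, d=1, a=20
d=1 and a=2a₀=20 at k=6, so the next step gives (m, d) = (10, 11) again — its k=1 value — and the period has length 6.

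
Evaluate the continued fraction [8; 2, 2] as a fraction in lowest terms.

Using pₖ = aₖpₖ₋₁ + pₖ₋₂ and qₖ = aₖqₖ₋₁ + qₖ₋₂:
  k=0: a=8, p=8, q=1
  k=1: a=2, p=17, q=2
  k=2: a=2, p=42, q=5

42/5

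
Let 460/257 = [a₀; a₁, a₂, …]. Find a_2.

3

460 = 1·257 + 203   →  a_0 = 1
257 = 1·203 + 54   →  a_1 = 1
203 = 3·54 + 41   →  a_2 = 3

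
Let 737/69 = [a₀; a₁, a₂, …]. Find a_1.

1

737 = 10·69 + 47   →  a_0 = 10
69 = 1·47 + 22   →  a_1 = 1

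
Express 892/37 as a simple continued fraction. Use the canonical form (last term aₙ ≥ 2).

892 = 24×37 + 4
37 = 9×4 + 1
4 = 4×1 + 0  (stop)
So 892/37 = [24; 9, 4].

[24; 9, 4]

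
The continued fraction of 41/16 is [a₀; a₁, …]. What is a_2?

41 = 2·16 + 9   →  a_0 = 2
16 = 1·9 + 7   →  a_1 = 1
9 = 1·7 + 2   →  a_2 = 1

1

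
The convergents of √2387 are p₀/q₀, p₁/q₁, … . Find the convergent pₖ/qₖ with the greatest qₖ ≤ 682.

33125/678

√2387 = [48; 1, 5, 1, 96, …] (period length 4).
Convergents:
  p_0/q_0 = 48/1
  p_1/q_1 = 49/1
  p_2/q_2 = 293/6
  p_3/q_3 = 342/7
  p_4/q_4 = 33125/678
  p_5/q_5 = 33467/685
q_4 = 678 ≤ 682 < 685 = q_5, so the answer is 33125/678.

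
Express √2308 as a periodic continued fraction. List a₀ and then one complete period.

[48; 24, 96]

a₀ = ⌊√2308⌋ = 48.
With m₀=0, d₀=1 and mₖ₊₁ = dₖaₖ − mₖ, dₖ₊₁ = (n − mₖ₊₁²)/dₖ, aₖ₊₁ = ⌊(a₀+mₖ₊₁)/dₖ₊₁⌋:
  k=1: m=48, d=4, a=24
  k=2: m=48, d=1, a=96
d=1 and a=2a₀=96 at k=2, so the next step gives (m, d) = (48, 4) again — its k=1 value — and the period has length 2.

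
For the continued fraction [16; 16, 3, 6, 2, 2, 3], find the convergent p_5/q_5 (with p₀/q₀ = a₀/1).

Using pₖ = aₖpₖ₋₁ + pₖ₋₂, qₖ = aₖqₖ₋₁ + qₖ₋₂ (with p₋₁=1, p₋₂=0, q₋₁=0, q₋₂=1):
  k=0: a=16, p=16, q=1
  k=1: a=16, p=257, q=16
  k=2: a=3, p=787, q=49
  k=3: a=6, p=4979, q=310
  k=4: a=2, p=10745, q=669
  k=5: a=2, p=26469, q=1648

26469/1648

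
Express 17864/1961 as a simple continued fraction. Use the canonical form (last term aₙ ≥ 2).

17864 = 9*1961 + 215
1961 = 9*215 + 26
215 = 8*26 + 7
26 = 3*7 + 5
7 = 1*5 + 2
5 = 2*2 + 1
2 = 2*1 + 0  (stop)
So 17864/1961 = [9; 9, 8, 3, 1, 2, 2].

[9; 9, 8, 3, 1, 2, 2]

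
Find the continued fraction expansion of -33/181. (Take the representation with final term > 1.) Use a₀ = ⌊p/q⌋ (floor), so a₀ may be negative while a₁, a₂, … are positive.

[-1; 1, 4, 2, 16]

-33 = -1×181 + 148
181 = 1×148 + 33
148 = 4×33 + 16
33 = 2×16 + 1
16 = 16×1 + 0  (stop)
So -33/181 = [-1; 1, 4, 2, 16].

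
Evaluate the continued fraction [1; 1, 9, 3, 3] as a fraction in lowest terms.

Using pₖ = aₖpₖ₋₁ + pₖ₋₂ and qₖ = aₖqₖ₋₁ + qₖ₋₂:
  k=0: a=1, p=1, q=1
  k=1: a=1, p=2, q=1
  k=2: a=9, p=19, q=10
  k=3: a=3, p=59, q=31
  k=4: a=3, p=196, q=103

196/103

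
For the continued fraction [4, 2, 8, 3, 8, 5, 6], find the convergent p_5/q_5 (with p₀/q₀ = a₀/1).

Using pₖ = aₖpₖ₋₁ + pₖ₋₂, qₖ = aₖqₖ₋₁ + qₖ₋₂ (with p₋₁=1, p₋₂=0, q₋₁=0, q₋₂=1):
  k=0: a=4, p=4, q=1
  k=1: a=2, p=9, q=2
  k=2: a=8, p=76, q=17
  k=3: a=3, p=237, q=53
  k=4: a=8, p=1972, q=441
  k=5: a=5, p=10097, q=2258

10097/2258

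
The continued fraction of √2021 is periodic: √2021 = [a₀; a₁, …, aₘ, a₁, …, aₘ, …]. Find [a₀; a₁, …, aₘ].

a₀ = ⌊√2021⌋ = 44.

[44; 1, 21, 2, 21, 1, 88]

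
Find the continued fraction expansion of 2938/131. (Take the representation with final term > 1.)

[22; 2, 2, 1, 18]

2938 = 22×131 + 56
131 = 2×56 + 19
56 = 2×19 + 18
19 = 1×18 + 1
18 = 18×1 + 0  (stop)
So 2938/131 = [22; 2, 2, 1, 18].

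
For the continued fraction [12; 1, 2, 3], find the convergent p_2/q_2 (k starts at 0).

Using pₖ = aₖpₖ₋₁ + pₖ₋₂, qₖ = aₖqₖ₋₁ + qₖ₋₂ (with p₋₁=1, p₋₂=0, q₋₁=0, q₋₂=1):
  k=0: a=12, p=12, q=1
  k=1: a=1, p=13, q=1
  k=2: a=2, p=38, q=3

38/3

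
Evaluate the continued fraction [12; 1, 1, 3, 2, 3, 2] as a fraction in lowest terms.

1583/126

Fold from the inside: start with 2/1.
  3 + 1/2 = 7/2
  2 + 2/7 = 16/7
  3 + 7/16 = 55/16
  1 + 16/55 = 71/55
  1 + 55/71 = 126/71
  12 + 71/126 = 1583/126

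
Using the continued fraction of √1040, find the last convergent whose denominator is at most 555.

√1040 = [32; 4, 64, …] (period length 2).
Convergents:
  p_0/q_0 = 32/1
  p_1/q_1 = 129/4
  p_2/q_2 = 8288/257
  p_3/q_3 = 33281/1032
q_2 = 257 ≤ 555 < 1032 = q_3, so the answer is 8288/257.

8288/257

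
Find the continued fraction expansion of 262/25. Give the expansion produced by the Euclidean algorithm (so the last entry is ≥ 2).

262 = 10·25 + 12
25 = 2·12 + 1
12 = 12·1 + 0  (stop)
So 262/25 = [10; 2, 12].

[10; 2, 12]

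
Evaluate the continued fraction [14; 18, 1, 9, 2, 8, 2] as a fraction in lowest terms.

100155/7127

Fold from the inside: start with 2/1.
  8 + 1/2 = 17/2
  2 + 2/17 = 36/17
  9 + 17/36 = 341/36
  1 + 36/341 = 377/341
  18 + 341/377 = 7127/377
  14 + 377/7127 = 100155/7127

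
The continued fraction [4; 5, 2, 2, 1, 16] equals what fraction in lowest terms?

2657/635

Using pₖ = aₖpₖ₋₁ + pₖ₋₂ and qₖ = aₖqₖ₋₁ + qₖ₋₂:
  k=0: a=4, p=4, q=1
  k=1: a=5, p=21, q=5
  k=2: a=2, p=46, q=11
  k=3: a=2, p=113, q=27
  k=4: a=1, p=159, q=38
  k=5: a=16, p=2657, q=635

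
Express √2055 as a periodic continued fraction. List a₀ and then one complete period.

[45; 3, 90]

a₀ = ⌊√2055⌋ = 45.
With m₀=0, d₀=1 and mₖ₊₁ = dₖaₖ − mₖ, dₖ₊₁ = (n − mₖ₊₁²)/dₖ, aₖ₊₁ = ⌊(a₀+mₖ₊₁)/dₖ₊₁⌋:
  k=1: m=45, d=30, a=3
  k=2: m=45, d=1, a=90
d=1 and a=2a₀=90 at k=2, so the next step gives (m, d) = (45, 30) again — its k=1 value — and the period has length 2.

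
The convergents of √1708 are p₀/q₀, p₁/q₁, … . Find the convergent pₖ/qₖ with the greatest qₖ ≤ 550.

√1708 = [41; 3, 20, 3, 82, …] (period length 4).
Convergents:
  p_0/q_0 = 41/1
  p_1/q_1 = 124/3
  p_2/q_2 = 2521/61
  p_3/q_3 = 7687/186
  p_4/q_4 = 632855/15313
q_3 = 186 ≤ 550 < 15313 = q_4, so the answer is 7687/186.

7687/186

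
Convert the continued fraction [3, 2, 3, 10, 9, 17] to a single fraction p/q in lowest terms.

38446/11207

Using pₖ = aₖpₖ₋₁ + pₖ₋₂ and qₖ = aₖqₖ₋₁ + qₖ₋₂:
  k=0: a=3, p=3, q=1
  k=1: a=2, p=7, q=2
  k=2: a=3, p=24, q=7
  k=3: a=10, p=247, q=72
  k=4: a=9, p=2247, q=655
  k=5: a=17, p=38446, q=11207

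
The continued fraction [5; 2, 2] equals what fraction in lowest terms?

Using pₖ = aₖpₖ₋₁ + pₖ₋₂ and qₖ = aₖqₖ₋₁ + qₖ₋₂:
  k=0: a=5, p=5, q=1
  k=1: a=2, p=11, q=2
  k=2: a=2, p=27, q=5

27/5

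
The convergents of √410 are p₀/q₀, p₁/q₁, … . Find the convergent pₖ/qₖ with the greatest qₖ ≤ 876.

√410 = [20; 4, 40, …] (period length 2).
Convergents:
  p_0/q_0 = 20/1
  p_1/q_1 = 81/4
  p_2/q_2 = 3260/161
  p_3/q_3 = 13121/648
  p_4/q_4 = 528100/26081
q_3 = 648 ≤ 876 < 26081 = q_4, so the answer is 13121/648.

13121/648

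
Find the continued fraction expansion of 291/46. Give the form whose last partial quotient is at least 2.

[6; 3, 15]

291 = 6·46 + 15
46 = 3·15 + 1
15 = 15·1 + 0  (stop)
So 291/46 = [6; 3, 15].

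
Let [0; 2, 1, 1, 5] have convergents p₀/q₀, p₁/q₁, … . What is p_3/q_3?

Using pₖ = aₖpₖ₋₁ + pₖ₋₂, qₖ = aₖqₖ₋₁ + qₖ₋₂ (with p₋₁=1, p₋₂=0, q₋₁=0, q₋₂=1):
  k=0: a=0, p=0, q=1
  k=1: a=2, p=1, q=2
  k=2: a=1, p=1, q=3
  k=3: a=1, p=2, q=5

2/5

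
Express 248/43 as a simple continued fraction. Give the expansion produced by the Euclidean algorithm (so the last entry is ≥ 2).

[5; 1, 3, 3, 3]

248 = 5×43 + 33
43 = 1×33 + 10
33 = 3×10 + 3
10 = 3×3 + 1
3 = 3×1 + 0  (stop)
So 248/43 = [5; 1, 3, 3, 3].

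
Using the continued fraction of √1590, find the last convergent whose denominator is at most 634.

√1590 = [39; 1, 6, 1, 78, …] (period length 4).
Convergents:
  p_0/q_0 = 39/1
  p_1/q_1 = 40/1
  p_2/q_2 = 279/7
  p_3/q_3 = 319/8
  p_4/q_4 = 25161/631
  p_5/q_5 = 25480/639
q_4 = 631 ≤ 634 < 639 = q_5, so the answer is 25161/631.

25161/631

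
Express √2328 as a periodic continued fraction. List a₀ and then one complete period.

[48; 4, 96]

a₀ = ⌊√2328⌋ = 48.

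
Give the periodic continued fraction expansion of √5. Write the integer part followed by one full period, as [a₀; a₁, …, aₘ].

[2; 4]

a₀ = ⌊√5⌋ = 2.
With m₀=0, d₀=1 and mₖ₊₁ = dₖaₖ − mₖ, dₖ₊₁ = (n − mₖ₊₁²)/dₖ, aₖ₊₁ = ⌊(a₀+mₖ₊₁)/dₖ₊₁⌋:
  k=1: m=2, d=1, a=4
d=1 and a=2a₀=4 at k=1, so the next step gives (m, d) = (2, 1) again — its k=1 value — and the period has length 1.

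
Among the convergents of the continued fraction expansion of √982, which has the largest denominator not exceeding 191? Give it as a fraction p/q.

√982 = [31; 2, 1, 30, 1, 2, 62, …] (period length 6).
Convergents:
  p_0/q_0 = 31/1
  p_1/q_1 = 63/2
  p_2/q_2 = 94/3
  p_3/q_3 = 2883/92
  p_4/q_4 = 2977/95
  p_5/q_5 = 8837/282
q_4 = 95 ≤ 191 < 282 = q_5, so the answer is 2977/95.

2977/95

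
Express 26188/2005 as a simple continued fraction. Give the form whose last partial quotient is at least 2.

26188 = 13×2005 + 123
2005 = 16×123 + 37
123 = 3×37 + 12
37 = 3×12 + 1
12 = 12×1 + 0  (stop)
So 26188/2005 = [13; 16, 3, 3, 12].

[13; 16, 3, 3, 12]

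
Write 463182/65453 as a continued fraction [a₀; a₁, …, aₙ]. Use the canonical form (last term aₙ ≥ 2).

463182 = 7*65453 + 5011
65453 = 13*5011 + 310
5011 = 16*310 + 51
310 = 6*51 + 4
51 = 12*4 + 3
4 = 1*3 + 1
3 = 3*1 + 0  (stop)
So 463182/65453 = [7; 13, 16, 6, 12, 1, 3].

[7; 13, 16, 6, 12, 1, 3]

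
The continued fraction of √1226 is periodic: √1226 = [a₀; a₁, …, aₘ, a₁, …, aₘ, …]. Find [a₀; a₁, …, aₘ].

[35; 70]

a₀ = ⌊√1226⌋ = 35.
With m₀=0, d₀=1 and mₖ₊₁ = dₖaₖ − mₖ, dₖ₊₁ = (n − mₖ₊₁²)/dₖ, aₖ₊₁ = ⌊(a₀+mₖ₊₁)/dₖ₊₁⌋:
  k=1: m=35, d=1, a=70
d=1 and a=2a₀=70 at k=1, so the next step gives (m, d) = (35, 1) again — its k=1 value — and the period has length 1.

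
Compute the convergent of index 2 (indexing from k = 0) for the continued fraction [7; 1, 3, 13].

Using pₖ = aₖpₖ₋₁ + pₖ₋₂, qₖ = aₖqₖ₋₁ + qₖ₋₂ (with p₋₁=1, p₋₂=0, q₋₁=0, q₋₂=1):
  k=0: a=7, p=7, q=1
  k=1: a=1, p=8, q=1
  k=2: a=3, p=31, q=4

31/4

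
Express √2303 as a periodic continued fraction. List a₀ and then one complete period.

a₀ = ⌊√2303⌋ = 47.
With m₀=0, d₀=1 and mₖ₊₁ = dₖaₖ − mₖ, dₖ₊₁ = (n − mₖ₊₁²)/dₖ, aₖ₊₁ = ⌊(a₀+mₖ₊₁)/dₖ₊₁⌋:
  k=1: m=47, d=94, a=1
  k=2: m=47, d=1, a=94
d=1 and a=2a₀=94 at k=2, so the next step gives (m, d) = (47, 94) again — its k=1 value — and the period has length 2.

[47; 1, 94]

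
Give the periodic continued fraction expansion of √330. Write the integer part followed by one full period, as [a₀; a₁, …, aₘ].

a₀ = ⌊√330⌋ = 18.
With m₀=0, d₀=1 and mₖ₊₁ = dₖaₖ − mₖ, dₖ₊₁ = (n − mₖ₊₁²)/dₖ, aₖ₊₁ = ⌊(a₀+mₖ₊₁)/dₖ₊₁⌋:
  k=1: m=18, d=6, a=6
  k=2: m=18, d=1, a=36
d=1 and a=2a₀=36 at k=2, so the next step gives (m, d) = (18, 6) again — its k=1 value — and the period has length 2.

[18; 6, 36]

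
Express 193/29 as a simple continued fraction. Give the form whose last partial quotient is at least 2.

193 = 6×29 + 19
29 = 1×19 + 10
19 = 1×10 + 9
10 = 1×9 + 1
9 = 9×1 + 0  (stop)
So 193/29 = [6; 1, 1, 1, 9].

[6; 1, 1, 1, 9]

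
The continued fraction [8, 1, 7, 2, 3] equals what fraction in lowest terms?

Fold from the inside: start with 3/1.
  2 + 1/3 = 7/3
  7 + 3/7 = 52/7
  1 + 7/52 = 59/52
  8 + 52/59 = 524/59

524/59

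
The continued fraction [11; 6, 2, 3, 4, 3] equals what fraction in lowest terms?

Fold from the inside: start with 3/1.
  4 + 1/3 = 13/3
  3 + 3/13 = 42/13
  2 + 13/42 = 97/42
  6 + 42/97 = 624/97
  11 + 97/624 = 6961/624

6961/624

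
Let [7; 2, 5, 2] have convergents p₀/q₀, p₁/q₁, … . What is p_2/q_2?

82/11

Using pₖ = aₖpₖ₋₁ + pₖ₋₂, qₖ = aₖqₖ₋₁ + qₖ₋₂ (with p₋₁=1, p₋₂=0, q₋₁=0, q₋₂=1):
  k=0: a=7, p=7, q=1
  k=1: a=2, p=15, q=2
  k=2: a=5, p=82, q=11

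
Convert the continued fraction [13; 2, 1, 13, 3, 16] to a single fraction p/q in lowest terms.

27443/2057

Using pₖ = aₖpₖ₋₁ + pₖ₋₂ and qₖ = aₖqₖ₋₁ + qₖ₋₂:
  k=0: a=13, p=13, q=1
  k=1: a=2, p=27, q=2
  k=2: a=1, p=40, q=3
  k=3: a=13, p=547, q=41
  k=4: a=3, p=1681, q=126
  k=5: a=16, p=27443, q=2057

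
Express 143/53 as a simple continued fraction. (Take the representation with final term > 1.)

[2; 1, 2, 3, 5]

143 = 2*53 + 37
53 = 1*37 + 16
37 = 2*16 + 5
16 = 3*5 + 1
5 = 5*1 + 0  (stop)
So 143/53 = [2; 1, 2, 3, 5].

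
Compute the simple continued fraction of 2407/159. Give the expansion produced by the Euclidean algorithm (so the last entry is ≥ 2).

[15; 7, 4, 2, 2]

2407 = 15*159 + 22
159 = 7*22 + 5
22 = 4*5 + 2
5 = 2*2 + 1
2 = 2*1 + 0  (stop)
So 2407/159 = [15; 7, 4, 2, 2].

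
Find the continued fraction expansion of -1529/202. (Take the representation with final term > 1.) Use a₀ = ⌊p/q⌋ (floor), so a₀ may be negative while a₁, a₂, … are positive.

[-8; 2, 3, 9, 3]

-1529 = -8·202 + 87
202 = 2·87 + 28
87 = 3·28 + 3
28 = 9·3 + 1
3 = 3·1 + 0  (stop)
So -1529/202 = [-8; 2, 3, 9, 3].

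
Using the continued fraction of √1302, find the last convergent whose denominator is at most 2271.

√1302 = [36; 12, 72, …] (period length 2).
Convergents:
  p_0/q_0 = 36/1
  p_1/q_1 = 433/12
  p_2/q_2 = 31212/865
  p_3/q_3 = 374977/10392
q_2 = 865 ≤ 2271 < 10392 = q_3, so the answer is 31212/865.

31212/865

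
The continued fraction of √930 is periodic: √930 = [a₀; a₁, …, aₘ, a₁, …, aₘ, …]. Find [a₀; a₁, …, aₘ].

a₀ = ⌊√930⌋ = 30.

[30; 2, 60]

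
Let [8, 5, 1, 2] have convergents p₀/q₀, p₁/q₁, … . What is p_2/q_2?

49/6

Using pₖ = aₖpₖ₋₁ + pₖ₋₂, qₖ = aₖqₖ₋₁ + qₖ₋₂ (with p₋₁=1, p₋₂=0, q₋₁=0, q₋₂=1):
  k=0: a=8, p=8, q=1
  k=1: a=5, p=41, q=5
  k=2: a=1, p=49, q=6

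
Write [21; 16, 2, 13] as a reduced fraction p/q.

Using pₖ = aₖpₖ₋₁ + pₖ₋₂ and qₖ = aₖqₖ₋₁ + qₖ₋₂:
  k=0: a=21, p=21, q=1
  k=1: a=16, p=337, q=16
  k=2: a=2, p=695, q=33
  k=3: a=13, p=9372, q=445

9372/445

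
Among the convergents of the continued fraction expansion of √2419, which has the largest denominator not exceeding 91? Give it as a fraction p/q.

2951/60

√2419 = [49; 5, 2, 5, 98, …] (period length 4).
Convergents:
  p_0/q_0 = 49/1
  p_1/q_1 = 246/5
  p_2/q_2 = 541/11
  p_3/q_3 = 2951/60
  p_4/q_4 = 289739/5891
q_3 = 60 ≤ 91 < 5891 = q_4, so the answer is 2951/60.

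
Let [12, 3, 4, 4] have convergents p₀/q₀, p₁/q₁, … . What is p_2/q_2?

Using pₖ = aₖpₖ₋₁ + pₖ₋₂, qₖ = aₖqₖ₋₁ + qₖ₋₂ (with p₋₁=1, p₋₂=0, q₋₁=0, q₋₂=1):
  k=0: a=12, p=12, q=1
  k=1: a=3, p=37, q=3
  k=2: a=4, p=160, q=13

160/13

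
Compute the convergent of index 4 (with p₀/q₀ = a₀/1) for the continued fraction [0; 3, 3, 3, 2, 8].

Using pₖ = aₖpₖ₋₁ + pₖ₋₂, qₖ = aₖqₖ₋₁ + qₖ₋₂ (with p₋₁=1, p₋₂=0, q₋₁=0, q₋₂=1):
  k=0: a=0, p=0, q=1
  k=1: a=3, p=1, q=3
  k=2: a=3, p=3, q=10
  k=3: a=3, p=10, q=33
  k=4: a=2, p=23, q=76

23/76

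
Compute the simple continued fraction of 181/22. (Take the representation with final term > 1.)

181 = 8*22 + 5
22 = 4*5 + 2
5 = 2*2 + 1
2 = 2*1 + 0  (stop)
So 181/22 = [8; 4, 2, 2].

[8; 4, 2, 2]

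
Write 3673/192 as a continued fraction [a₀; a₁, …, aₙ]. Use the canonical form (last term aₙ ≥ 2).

[19; 7, 1, 2, 8]

3673 = 19×192 + 25
192 = 7×25 + 17
25 = 1×17 + 8
17 = 2×8 + 1
8 = 8×1 + 0  (stop)
So 3673/192 = [19; 7, 1, 2, 8].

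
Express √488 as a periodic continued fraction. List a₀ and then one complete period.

[22; 11, 44]

a₀ = ⌊√488⌋ = 22.
With m₀=0, d₀=1 and mₖ₊₁ = dₖaₖ − mₖ, dₖ₊₁ = (n − mₖ₊₁²)/dₖ, aₖ₊₁ = ⌊(a₀+mₖ₊₁)/dₖ₊₁⌋:
  k=1: m=22, d=4, a=11
  k=2: m=22, d=1, a=44
d=1 and a=2a₀=44 at k=2, so the next step gives (m, d) = (22, 4) again — its k=1 value — and the period has length 2.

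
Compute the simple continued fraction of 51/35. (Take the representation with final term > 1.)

[1; 2, 5, 3]

51 = 1·35 + 16
35 = 2·16 + 3
16 = 5·3 + 1
3 = 3·1 + 0  (stop)
So 51/35 = [1; 2, 5, 3].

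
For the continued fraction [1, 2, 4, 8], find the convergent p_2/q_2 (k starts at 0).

Using pₖ = aₖpₖ₋₁ + pₖ₋₂, qₖ = aₖqₖ₋₁ + qₖ₋₂ (with p₋₁=1, p₋₂=0, q₋₁=0, q₋₂=1):
  k=0: a=1, p=1, q=1
  k=1: a=2, p=3, q=2
  k=2: a=4, p=13, q=9

13/9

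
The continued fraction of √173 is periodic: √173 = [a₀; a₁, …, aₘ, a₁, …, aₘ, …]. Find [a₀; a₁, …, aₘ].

[13; 6, 1, 1, 6, 26]

a₀ = ⌊√173⌋ = 13.
With m₀=0, d₀=1 and mₖ₊₁ = dₖaₖ − mₖ, dₖ₊₁ = (n − mₖ₊₁²)/dₖ, aₖ₊₁ = ⌊(a₀+mₖ₊₁)/dₖ₊₁⌋:
  k=1: m=13, d=4, a=6
  k=2: m=11, d=13, a=1
  k=3: m=2, d=13, a=1
  k=4: m=11, d=4, a=6
  k=5: m=13, d=1, a=26
d=1 and a=2a₀=26 at k=5, so the next step gives (m, d) = (13, 4) again — its k=1 value — and the period has length 5.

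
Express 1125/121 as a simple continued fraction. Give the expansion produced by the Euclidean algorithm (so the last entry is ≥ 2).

1125 = 9·121 + 36
121 = 3·36 + 13
36 = 2·13 + 10
13 = 1·10 + 3
10 = 3·3 + 1
3 = 3·1 + 0  (stop)
So 1125/121 = [9; 3, 2, 1, 3, 3].

[9; 3, 2, 1, 3, 3]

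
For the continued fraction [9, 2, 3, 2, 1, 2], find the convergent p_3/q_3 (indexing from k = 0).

Using pₖ = aₖpₖ₋₁ + pₖ₋₂, qₖ = aₖqₖ₋₁ + qₖ₋₂ (with p₋₁=1, p₋₂=0, q₋₁=0, q₋₂=1):
  k=0: a=9, p=9, q=1
  k=1: a=2, p=19, q=2
  k=2: a=3, p=66, q=7
  k=3: a=2, p=151, q=16

151/16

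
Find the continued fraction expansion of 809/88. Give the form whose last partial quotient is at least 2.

809 = 9*88 + 17
88 = 5*17 + 3
17 = 5*3 + 2
3 = 1*2 + 1
2 = 2*1 + 0  (stop)
So 809/88 = [9; 5, 5, 1, 2].

[9; 5, 5, 1, 2]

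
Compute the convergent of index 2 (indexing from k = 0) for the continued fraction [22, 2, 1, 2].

Using pₖ = aₖpₖ₋₁ + pₖ₋₂, qₖ = aₖqₖ₋₁ + qₖ₋₂ (with p₋₁=1, p₋₂=0, q₋₁=0, q₋₂=1):
  k=0: a=22, p=22, q=1
  k=1: a=2, p=45, q=2
  k=2: a=1, p=67, q=3

67/3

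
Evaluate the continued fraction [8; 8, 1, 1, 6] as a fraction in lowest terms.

Fold from the inside: start with 6/1.
  1 + 1/6 = 7/6
  1 + 6/7 = 13/7
  8 + 7/13 = 111/13
  8 + 13/111 = 901/111

901/111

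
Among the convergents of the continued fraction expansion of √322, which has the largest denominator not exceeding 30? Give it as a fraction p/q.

323/18

√322 = [17; 1, 16, 1, 34, …] (period length 4).
Convergents:
  p_0/q_0 = 17/1
  p_1/q_1 = 18/1
  p_2/q_2 = 305/17
  p_3/q_3 = 323/18
  p_4/q_4 = 11287/629
q_3 = 18 ≤ 30 < 629 = q_4, so the answer is 323/18.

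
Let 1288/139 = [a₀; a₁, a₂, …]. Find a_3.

1288 = 9·139 + 37   →  a_0 = 9
139 = 3·37 + 28   →  a_1 = 3
37 = 1·28 + 9   →  a_2 = 1
28 = 3·9 + 1   →  a_3 = 3

3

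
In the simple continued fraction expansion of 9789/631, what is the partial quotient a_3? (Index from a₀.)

18

9789 = 15·631 + 324   →  a_0 = 15
631 = 1·324 + 307   →  a_1 = 1
324 = 1·307 + 17   →  a_2 = 1
307 = 18·17 + 1   →  a_3 = 18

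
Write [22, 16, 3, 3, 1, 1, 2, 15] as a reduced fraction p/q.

Fold from the inside: start with 15/1.
  2 + 1/15 = 31/15
  1 + 15/31 = 46/31
  1 + 31/46 = 77/46
  3 + 46/77 = 277/77
  3 + 77/277 = 908/277
  16 + 277/908 = 14805/908
  22 + 908/14805 = 326618/14805

326618/14805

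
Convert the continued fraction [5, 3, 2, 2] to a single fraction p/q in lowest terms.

90/17

Fold from the inside: start with 2/1.
  2 + 1/2 = 5/2
  3 + 2/5 = 17/5
  5 + 5/17 = 90/17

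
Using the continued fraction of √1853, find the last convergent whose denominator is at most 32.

947/22

√1853 = [43; 21, 1, 1, 21, 86, …] (period length 5).
Convergents:
  p_0/q_0 = 43/1
  p_1/q_1 = 904/21
  p_2/q_2 = 947/22
  p_3/q_3 = 1851/43
q_2 = 22 ≤ 32 < 43 = q_3, so the answer is 947/22.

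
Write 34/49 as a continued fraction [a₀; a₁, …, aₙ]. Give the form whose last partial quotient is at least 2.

[0; 1, 2, 3, 1, 3]

34 = 0*49 + 34
49 = 1*34 + 15
34 = 2*15 + 4
15 = 3*4 + 3
4 = 1*3 + 1
3 = 3*1 + 0  (stop)
So 34/49 = [0; 1, 2, 3, 1, 3].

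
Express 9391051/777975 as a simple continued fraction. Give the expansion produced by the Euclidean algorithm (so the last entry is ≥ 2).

9391051 = 12·777975 + 55351
777975 = 14·55351 + 3061
55351 = 18·3061 + 253
3061 = 12·253 + 25
253 = 10·25 + 3
25 = 8·3 + 1
3 = 3·1 + 0  (stop)
So 9391051/777975 = [12; 14, 18, 12, 10, 8, 3].

[12; 14, 18, 12, 10, 8, 3]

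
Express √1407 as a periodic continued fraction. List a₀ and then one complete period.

[37; 1, 1, 24, 1, 1, 74]

a₀ = ⌊√1407⌋ = 37.
With m₀=0, d₀=1 and mₖ₊₁ = dₖaₖ − mₖ, dₖ₊₁ = (n − mₖ₊₁²)/dₖ, aₖ₊₁ = ⌊(a₀+mₖ₊₁)/dₖ₊₁⌋:
  k=1: m=37, d=38, a=1
  k=2: m=1, d=37, a=1
  k=3: m=36, d=3, a=24
  k=4: m=36, d=37, a=1
  k=5: m=1, d=38, a=1
  k=6: m=37, d=1, a=74
d=1 and a=2a₀=74 at k=6, so the next step gives (m, d) = (37, 38) again — its k=1 value — and the period has length 6.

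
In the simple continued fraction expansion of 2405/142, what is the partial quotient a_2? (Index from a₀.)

14

2405 = 16·142 + 133   →  a_0 = 16
142 = 1·133 + 9   →  a_1 = 1
133 = 14·9 + 7   →  a_2 = 14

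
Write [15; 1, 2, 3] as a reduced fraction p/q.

157/10

Fold from the inside: start with 3/1.
  2 + 1/3 = 7/3
  1 + 3/7 = 10/7
  15 + 7/10 = 157/10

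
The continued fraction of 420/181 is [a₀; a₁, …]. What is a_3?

420 = 2·181 + 58   →  a_0 = 2
181 = 3·58 + 7   →  a_1 = 3
58 = 8·7 + 2   →  a_2 = 8
7 = 3·2 + 1   →  a_3 = 3

3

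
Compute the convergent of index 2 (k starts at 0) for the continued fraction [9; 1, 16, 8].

169/17

Using pₖ = aₖpₖ₋₁ + pₖ₋₂, qₖ = aₖqₖ₋₁ + qₖ₋₂ (with p₋₁=1, p₋₂=0, q₋₁=0, q₋₂=1):
  k=0: a=9, p=9, q=1
  k=1: a=1, p=10, q=1
  k=2: a=16, p=169, q=17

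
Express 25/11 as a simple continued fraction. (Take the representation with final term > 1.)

25 = 2·11 + 3
11 = 3·3 + 2
3 = 1·2 + 1
2 = 2·1 + 0  (stop)
So 25/11 = [2; 3, 1, 2].

[2; 3, 1, 2]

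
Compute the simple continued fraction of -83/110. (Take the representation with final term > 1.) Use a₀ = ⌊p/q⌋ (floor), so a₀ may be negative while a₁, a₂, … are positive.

[-1; 4, 13, 2]

-83 = -1·110 + 27
110 = 4·27 + 2
27 = 13·2 + 1
2 = 2·1 + 0  (stop)
So -83/110 = [-1; 4, 13, 2].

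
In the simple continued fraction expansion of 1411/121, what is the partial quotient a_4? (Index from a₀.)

19

1411 = 11·121 + 80   →  a_0 = 11
121 = 1·80 + 41   →  a_1 = 1
80 = 1·41 + 39   →  a_2 = 1
41 = 1·39 + 2   →  a_3 = 1
39 = 19·2 + 1   →  a_4 = 19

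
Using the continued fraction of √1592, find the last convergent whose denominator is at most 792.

31481/789

√1592 = [39; 1, 8, 1, 78, …] (period length 4).
Convergents:
  p_0/q_0 = 39/1
  p_1/q_1 = 40/1
  p_2/q_2 = 359/9
  p_3/q_3 = 399/10
  p_4/q_4 = 31481/789
  p_5/q_5 = 31880/799
q_4 = 789 ≤ 792 < 799 = q_5, so the answer is 31481/789.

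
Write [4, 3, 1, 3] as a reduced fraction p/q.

64/15

Fold from the inside: start with 3/1.
  1 + 1/3 = 4/3
  3 + 3/4 = 15/4
  4 + 4/15 = 64/15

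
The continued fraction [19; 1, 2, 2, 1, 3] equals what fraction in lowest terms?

729/37

Fold from the inside: start with 3/1.
  1 + 1/3 = 4/3
  2 + 3/4 = 11/4
  2 + 4/11 = 26/11
  1 + 11/26 = 37/26
  19 + 26/37 = 729/37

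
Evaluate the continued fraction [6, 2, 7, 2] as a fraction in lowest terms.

207/32

Fold from the inside: start with 2/1.
  7 + 1/2 = 15/2
  2 + 2/15 = 32/15
  6 + 15/32 = 207/32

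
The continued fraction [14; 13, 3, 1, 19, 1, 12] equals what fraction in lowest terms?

Using pₖ = aₖpₖ₋₁ + pₖ₋₂ and qₖ = aₖqₖ₋₁ + qₖ₋₂:
  k=0: a=14, p=14, q=1
  k=1: a=13, p=183, q=13
  k=2: a=3, p=563, q=40
  k=3: a=1, p=746, q=53
  k=4: a=19, p=14737, q=1047
  k=5: a=1, p=15483, q=1100
  k=6: a=12, p=200533, q=14247

200533/14247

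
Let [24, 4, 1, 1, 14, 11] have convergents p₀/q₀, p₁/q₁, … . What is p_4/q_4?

Using pₖ = aₖpₖ₋₁ + pₖ₋₂, qₖ = aₖqₖ₋₁ + qₖ₋₂ (with p₋₁=1, p₋₂=0, q₋₁=0, q₋₂=1):
  k=0: a=24, p=24, q=1
  k=1: a=4, p=97, q=4
  k=2: a=1, p=121, q=5
  k=3: a=1, p=218, q=9
  k=4: a=14, p=3173, q=131

3173/131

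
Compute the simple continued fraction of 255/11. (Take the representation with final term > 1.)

255 = 23·11 + 2
11 = 5·2 + 1
2 = 2·1 + 0  (stop)
So 255/11 = [23; 5, 2].

[23; 5, 2]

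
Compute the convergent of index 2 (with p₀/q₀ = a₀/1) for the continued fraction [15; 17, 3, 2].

Using pₖ = aₖpₖ₋₁ + pₖ₋₂, qₖ = aₖqₖ₋₁ + qₖ₋₂ (with p₋₁=1, p₋₂=0, q₋₁=0, q₋₂=1):
  k=0: a=15, p=15, q=1
  k=1: a=17, p=256, q=17
  k=2: a=3, p=783, q=52

783/52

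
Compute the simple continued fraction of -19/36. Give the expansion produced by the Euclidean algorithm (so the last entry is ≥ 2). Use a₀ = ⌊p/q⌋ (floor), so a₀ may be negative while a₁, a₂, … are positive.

[-1; 2, 8, 2]

-19 = -1*36 + 17
36 = 2*17 + 2
17 = 8*2 + 1
2 = 2*1 + 0  (stop)
So -19/36 = [-1; 2, 8, 2].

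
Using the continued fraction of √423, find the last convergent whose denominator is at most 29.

144/7

√423 = [20; 1, 1, 3, 4, 3, 1, 1, 40, …] (period length 8).
Convergents:
  p_0/q_0 = 20/1
  p_1/q_1 = 21/1
  p_2/q_2 = 41/2
  p_3/q_3 = 144/7
  p_4/q_4 = 617/30
q_3 = 7 ≤ 29 < 30 = q_4, so the answer is 144/7.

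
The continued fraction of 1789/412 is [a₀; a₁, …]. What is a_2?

1

1789 = 4·412 + 141   →  a_0 = 4
412 = 2·141 + 130   →  a_1 = 2
141 = 1·130 + 11   →  a_2 = 1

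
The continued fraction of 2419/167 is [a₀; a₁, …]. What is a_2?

16

2419 = 14·167 + 81   →  a_0 = 14
167 = 2·81 + 5   →  a_1 = 2
81 = 16·5 + 1   →  a_2 = 16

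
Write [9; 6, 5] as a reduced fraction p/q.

284/31

Fold from the inside: start with 5/1.
  6 + 1/5 = 31/5
  9 + 5/31 = 284/31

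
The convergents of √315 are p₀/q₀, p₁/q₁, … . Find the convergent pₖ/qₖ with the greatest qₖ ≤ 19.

71/4

√315 = [17; 1, 2, 1, 34, …] (period length 4).
Convergents:
  p_0/q_0 = 17/1
  p_1/q_1 = 18/1
  p_2/q_2 = 53/3
  p_3/q_3 = 71/4
  p_4/q_4 = 2467/139
q_3 = 4 ≤ 19 < 139 = q_4, so the answer is 71/4.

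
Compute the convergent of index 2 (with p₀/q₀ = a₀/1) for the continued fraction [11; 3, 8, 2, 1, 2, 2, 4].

283/25

Using pₖ = aₖpₖ₋₁ + pₖ₋₂, qₖ = aₖqₖ₋₁ + qₖ₋₂ (with p₋₁=1, p₋₂=0, q₋₁=0, q₋₂=1):
  k=0: a=11, p=11, q=1
  k=1: a=3, p=34, q=3
  k=2: a=8, p=283, q=25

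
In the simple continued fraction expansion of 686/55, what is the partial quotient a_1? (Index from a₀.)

686 = 12·55 + 26   →  a_0 = 12
55 = 2·26 + 3   →  a_1 = 2

2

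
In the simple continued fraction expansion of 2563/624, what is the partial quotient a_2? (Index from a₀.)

2563 = 4·624 + 67   →  a_0 = 4
624 = 9·67 + 21   →  a_1 = 9
67 = 3·21 + 4   →  a_2 = 3

3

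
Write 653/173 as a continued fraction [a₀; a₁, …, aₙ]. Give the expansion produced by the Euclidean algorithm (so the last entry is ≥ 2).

[3; 1, 3, 2, 3, 2, 2]

653 = 3·173 + 134
173 = 1·134 + 39
134 = 3·39 + 17
39 = 2·17 + 5
17 = 3·5 + 2
5 = 2·2 + 1
2 = 2·1 + 0  (stop)
So 653/173 = [3; 1, 3, 2, 3, 2, 2].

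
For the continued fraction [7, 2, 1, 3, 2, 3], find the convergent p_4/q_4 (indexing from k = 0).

184/25

Using pₖ = aₖpₖ₋₁ + pₖ₋₂, qₖ = aₖqₖ₋₁ + qₖ₋₂ (with p₋₁=1, p₋₂=0, q₋₁=0, q₋₂=1):
  k=0: a=7, p=7, q=1
  k=1: a=2, p=15, q=2
  k=2: a=1, p=22, q=3
  k=3: a=3, p=81, q=11
  k=4: a=2, p=184, q=25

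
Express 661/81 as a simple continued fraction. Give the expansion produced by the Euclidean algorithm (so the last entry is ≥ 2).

[8; 6, 4, 3]

661 = 8×81 + 13
81 = 6×13 + 3
13 = 4×3 + 1
3 = 3×1 + 0  (stop)
So 661/81 = [8; 6, 4, 3].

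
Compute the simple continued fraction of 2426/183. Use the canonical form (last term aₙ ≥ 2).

[13; 3, 1, 8, 2, 2]

2426 = 13*183 + 47
183 = 3*47 + 42
47 = 1*42 + 5
42 = 8*5 + 2
5 = 2*2 + 1
2 = 2*1 + 0  (stop)
So 2426/183 = [13; 3, 1, 8, 2, 2].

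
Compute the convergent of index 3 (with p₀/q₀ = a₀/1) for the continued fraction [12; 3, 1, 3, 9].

Using pₖ = aₖpₖ₋₁ + pₖ₋₂, qₖ = aₖqₖ₋₁ + qₖ₋₂ (with p₋₁=1, p₋₂=0, q₋₁=0, q₋₂=1):
  k=0: a=12, p=12, q=1
  k=1: a=3, p=37, q=3
  k=2: a=1, p=49, q=4
  k=3: a=3, p=184, q=15

184/15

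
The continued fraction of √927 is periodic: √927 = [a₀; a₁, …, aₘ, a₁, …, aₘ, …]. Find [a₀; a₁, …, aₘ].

[30; 2, 4, 5, 3, 5, 4, 2, 60]

a₀ = ⌊√927⌋ = 30.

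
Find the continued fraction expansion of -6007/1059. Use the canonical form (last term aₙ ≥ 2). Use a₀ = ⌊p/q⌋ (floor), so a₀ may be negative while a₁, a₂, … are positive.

-6007 = -6×1059 + 347
1059 = 3×347 + 18
347 = 19×18 + 5
18 = 3×5 + 3
5 = 1×3 + 2
3 = 1×2 + 1
2 = 2×1 + 0  (stop)
So -6007/1059 = [-6; 3, 19, 3, 1, 1, 2].

[-6; 3, 19, 3, 1, 1, 2]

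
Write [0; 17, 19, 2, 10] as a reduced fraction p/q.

409/6974

Using pₖ = aₖpₖ₋₁ + pₖ₋₂ and qₖ = aₖqₖ₋₁ + qₖ₋₂:
  k=0: a=0, p=0, q=1
  k=1: a=17, p=1, q=17
  k=2: a=19, p=19, q=324
  k=3: a=2, p=39, q=665
  k=4: a=10, p=409, q=6974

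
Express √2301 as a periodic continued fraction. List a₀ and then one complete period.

[47; 1, 30, 1, 94]

a₀ = ⌊√2301⌋ = 47.
With m₀=0, d₀=1 and mₖ₊₁ = dₖaₖ − mₖ, dₖ₊₁ = (n − mₖ₊₁²)/dₖ, aₖ₊₁ = ⌊(a₀+mₖ₊₁)/dₖ₊₁⌋:
  k=1: m=47, d=92, a=1
  k=2: m=45, d=3, a=30
  k=3: m=45, d=92, a=1
  k=4: m=47, d=1, a=94
d=1 and a=2a₀=94 at k=4, so the next step gives (m, d) = (47, 92) again — its k=1 value — and the period has length 4.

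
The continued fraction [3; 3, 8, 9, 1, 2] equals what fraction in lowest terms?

2437/734

Fold from the inside: start with 2/1.
  1 + 1/2 = 3/2
  9 + 2/3 = 29/3
  8 + 3/29 = 235/29
  3 + 29/235 = 734/235
  3 + 235/734 = 2437/734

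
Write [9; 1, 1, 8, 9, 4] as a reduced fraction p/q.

Fold from the inside: start with 4/1.
  9 + 1/4 = 37/4
  8 + 4/37 = 300/37
  1 + 37/300 = 337/300
  1 + 300/337 = 637/337
  9 + 337/637 = 6070/637

6070/637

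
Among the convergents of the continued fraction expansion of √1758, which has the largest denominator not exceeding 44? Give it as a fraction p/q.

587/14

√1758 = [41; 1, 12, 1, 82, …] (period length 4).
Convergents:
  p_0/q_0 = 41/1
  p_1/q_1 = 42/1
  p_2/q_2 = 545/13
  p_3/q_3 = 587/14
  p_4/q_4 = 48679/1161
q_3 = 14 ≤ 44 < 1161 = q_4, so the answer is 587/14.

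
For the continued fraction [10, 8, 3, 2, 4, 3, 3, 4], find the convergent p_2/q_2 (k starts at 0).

Using pₖ = aₖpₖ₋₁ + pₖ₋₂, qₖ = aₖqₖ₋₁ + qₖ₋₂ (with p₋₁=1, p₋₂=0, q₋₁=0, q₋₂=1):
  k=0: a=10, p=10, q=1
  k=1: a=8, p=81, q=8
  k=2: a=3, p=253, q=25

253/25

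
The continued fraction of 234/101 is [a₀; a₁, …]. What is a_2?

234 = 2·101 + 32   →  a_0 = 2
101 = 3·32 + 5   →  a_1 = 3
32 = 6·5 + 2   →  a_2 = 6

6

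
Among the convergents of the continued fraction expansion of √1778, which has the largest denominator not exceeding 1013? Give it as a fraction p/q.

√1778 = [42; 6, 84, …] (period length 2).
Convergents:
  p_0/q_0 = 42/1
  p_1/q_1 = 253/6
  p_2/q_2 = 21294/505
  p_3/q_3 = 128017/3036
q_2 = 505 ≤ 1013 < 3036 = q_3, so the answer is 21294/505.

21294/505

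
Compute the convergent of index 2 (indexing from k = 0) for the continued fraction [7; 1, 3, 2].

Using pₖ = aₖpₖ₋₁ + pₖ₋₂, qₖ = aₖqₖ₋₁ + qₖ₋₂ (with p₋₁=1, p₋₂=0, q₋₁=0, q₋₂=1):
  k=0: a=7, p=7, q=1
  k=1: a=1, p=8, q=1
  k=2: a=3, p=31, q=4

31/4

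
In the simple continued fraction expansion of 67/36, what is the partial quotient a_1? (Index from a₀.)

67 = 1·36 + 31   →  a_0 = 1
36 = 1·31 + 5   →  a_1 = 1

1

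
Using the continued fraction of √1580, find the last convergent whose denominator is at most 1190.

√1580 = [39; 1, 2, 1, 78, …] (period length 4).
Convergents:
  p_0/q_0 = 39/1
  p_1/q_1 = 40/1
  p_2/q_2 = 119/3
  p_3/q_3 = 159/4
  p_4/q_4 = 12521/315
  p_5/q_5 = 12680/319
  p_6/q_6 = 37881/953
  p_7/q_7 = 50561/1272
q_6 = 953 ≤ 1190 < 1272 = q_7, so the answer is 37881/953.

37881/953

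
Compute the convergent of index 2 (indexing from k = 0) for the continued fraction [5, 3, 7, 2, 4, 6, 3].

117/22

Using pₖ = aₖpₖ₋₁ + pₖ₋₂, qₖ = aₖqₖ₋₁ + qₖ₋₂ (with p₋₁=1, p₋₂=0, q₋₁=0, q₋₂=1):
  k=0: a=5, p=5, q=1
  k=1: a=3, p=16, q=3
  k=2: a=7, p=117, q=22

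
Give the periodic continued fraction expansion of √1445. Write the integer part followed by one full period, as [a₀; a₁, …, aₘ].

[38; 76]

a₀ = ⌊√1445⌋ = 38.
With m₀=0, d₀=1 and mₖ₊₁ = dₖaₖ − mₖ, dₖ₊₁ = (n − mₖ₊₁²)/dₖ, aₖ₊₁ = ⌊(a₀+mₖ₊₁)/dₖ₊₁⌋:
  k=1: m=38, d=1, a=76
d=1 and a=2a₀=76 at k=1, so the next step gives (m, d) = (38, 1) again — its k=1 value — and the period has length 1.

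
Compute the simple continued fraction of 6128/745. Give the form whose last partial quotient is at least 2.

[8; 4, 2, 3, 3, 7]

6128 = 8*745 + 168
745 = 4*168 + 73
168 = 2*73 + 22
73 = 3*22 + 7
22 = 3*7 + 1
7 = 7*1 + 0  (stop)
So 6128/745 = [8; 4, 2, 3, 3, 7].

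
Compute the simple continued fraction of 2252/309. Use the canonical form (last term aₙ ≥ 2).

2252 = 7×309 + 89
309 = 3×89 + 42
89 = 2×42 + 5
42 = 8×5 + 2
5 = 2×2 + 1
2 = 2×1 + 0  (stop)
So 2252/309 = [7; 3, 2, 8, 2, 2].

[7; 3, 2, 8, 2, 2]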